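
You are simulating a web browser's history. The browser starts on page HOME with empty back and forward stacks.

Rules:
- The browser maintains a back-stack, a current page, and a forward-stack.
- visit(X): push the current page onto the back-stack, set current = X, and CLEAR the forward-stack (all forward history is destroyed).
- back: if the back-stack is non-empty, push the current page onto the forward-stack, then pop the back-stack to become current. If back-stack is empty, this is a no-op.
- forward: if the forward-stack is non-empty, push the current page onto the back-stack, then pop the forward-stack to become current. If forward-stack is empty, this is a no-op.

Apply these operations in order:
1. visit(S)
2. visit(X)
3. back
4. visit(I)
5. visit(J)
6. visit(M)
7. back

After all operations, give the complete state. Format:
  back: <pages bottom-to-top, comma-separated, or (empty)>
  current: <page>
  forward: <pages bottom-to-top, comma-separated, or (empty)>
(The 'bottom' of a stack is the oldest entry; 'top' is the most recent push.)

After 1 (visit(S)): cur=S back=1 fwd=0
After 2 (visit(X)): cur=X back=2 fwd=0
After 3 (back): cur=S back=1 fwd=1
After 4 (visit(I)): cur=I back=2 fwd=0
After 5 (visit(J)): cur=J back=3 fwd=0
After 6 (visit(M)): cur=M back=4 fwd=0
After 7 (back): cur=J back=3 fwd=1

Answer: back: HOME,S,I
current: J
forward: M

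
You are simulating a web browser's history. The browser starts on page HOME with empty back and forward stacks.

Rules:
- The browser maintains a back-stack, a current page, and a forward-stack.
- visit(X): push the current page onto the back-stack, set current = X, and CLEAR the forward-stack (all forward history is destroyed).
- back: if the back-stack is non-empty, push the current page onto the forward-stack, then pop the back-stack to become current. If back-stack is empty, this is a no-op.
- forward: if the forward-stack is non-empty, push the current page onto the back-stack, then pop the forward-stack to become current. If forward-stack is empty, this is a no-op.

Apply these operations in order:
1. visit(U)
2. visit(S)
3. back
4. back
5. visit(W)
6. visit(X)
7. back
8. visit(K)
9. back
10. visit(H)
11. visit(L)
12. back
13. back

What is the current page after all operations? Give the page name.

After 1 (visit(U)): cur=U back=1 fwd=0
After 2 (visit(S)): cur=S back=2 fwd=0
After 3 (back): cur=U back=1 fwd=1
After 4 (back): cur=HOME back=0 fwd=2
After 5 (visit(W)): cur=W back=1 fwd=0
After 6 (visit(X)): cur=X back=2 fwd=0
After 7 (back): cur=W back=1 fwd=1
After 8 (visit(K)): cur=K back=2 fwd=0
After 9 (back): cur=W back=1 fwd=1
After 10 (visit(H)): cur=H back=2 fwd=0
After 11 (visit(L)): cur=L back=3 fwd=0
After 12 (back): cur=H back=2 fwd=1
After 13 (back): cur=W back=1 fwd=2

Answer: W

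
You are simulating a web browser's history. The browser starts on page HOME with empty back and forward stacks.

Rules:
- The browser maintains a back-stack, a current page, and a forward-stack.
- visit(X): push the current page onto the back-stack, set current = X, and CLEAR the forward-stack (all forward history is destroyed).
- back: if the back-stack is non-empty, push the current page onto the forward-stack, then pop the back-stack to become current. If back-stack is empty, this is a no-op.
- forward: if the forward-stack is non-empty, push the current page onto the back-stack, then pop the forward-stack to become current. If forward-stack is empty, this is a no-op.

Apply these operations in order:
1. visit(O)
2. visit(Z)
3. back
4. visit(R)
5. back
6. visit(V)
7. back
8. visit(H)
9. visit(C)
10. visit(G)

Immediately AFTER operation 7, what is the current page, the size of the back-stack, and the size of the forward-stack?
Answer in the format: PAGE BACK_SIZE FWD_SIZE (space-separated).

After 1 (visit(O)): cur=O back=1 fwd=0
After 2 (visit(Z)): cur=Z back=2 fwd=0
After 3 (back): cur=O back=1 fwd=1
After 4 (visit(R)): cur=R back=2 fwd=0
After 5 (back): cur=O back=1 fwd=1
After 6 (visit(V)): cur=V back=2 fwd=0
After 7 (back): cur=O back=1 fwd=1

O 1 1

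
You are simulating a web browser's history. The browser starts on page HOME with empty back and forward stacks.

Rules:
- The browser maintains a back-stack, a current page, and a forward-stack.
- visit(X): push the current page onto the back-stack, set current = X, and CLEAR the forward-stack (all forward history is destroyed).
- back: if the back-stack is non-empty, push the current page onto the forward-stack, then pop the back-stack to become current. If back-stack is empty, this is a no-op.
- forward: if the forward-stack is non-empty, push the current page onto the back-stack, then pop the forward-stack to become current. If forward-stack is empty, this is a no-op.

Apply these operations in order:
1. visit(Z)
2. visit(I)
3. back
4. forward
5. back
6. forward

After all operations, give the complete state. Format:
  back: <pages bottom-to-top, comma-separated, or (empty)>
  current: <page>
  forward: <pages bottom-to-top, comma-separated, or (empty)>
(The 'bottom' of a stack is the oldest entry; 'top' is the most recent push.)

After 1 (visit(Z)): cur=Z back=1 fwd=0
After 2 (visit(I)): cur=I back=2 fwd=0
After 3 (back): cur=Z back=1 fwd=1
After 4 (forward): cur=I back=2 fwd=0
After 5 (back): cur=Z back=1 fwd=1
After 6 (forward): cur=I back=2 fwd=0

Answer: back: HOME,Z
current: I
forward: (empty)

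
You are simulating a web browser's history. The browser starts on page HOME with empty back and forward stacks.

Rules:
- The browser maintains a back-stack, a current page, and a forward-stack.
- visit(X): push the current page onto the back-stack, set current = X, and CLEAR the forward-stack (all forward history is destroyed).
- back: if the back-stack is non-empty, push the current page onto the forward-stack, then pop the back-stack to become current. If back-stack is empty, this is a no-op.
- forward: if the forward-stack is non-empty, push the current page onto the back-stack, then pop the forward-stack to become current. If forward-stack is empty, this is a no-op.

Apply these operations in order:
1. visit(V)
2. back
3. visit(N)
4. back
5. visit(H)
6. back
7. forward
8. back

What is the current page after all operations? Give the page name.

Answer: HOME

Derivation:
After 1 (visit(V)): cur=V back=1 fwd=0
After 2 (back): cur=HOME back=0 fwd=1
After 3 (visit(N)): cur=N back=1 fwd=0
After 4 (back): cur=HOME back=0 fwd=1
After 5 (visit(H)): cur=H back=1 fwd=0
After 6 (back): cur=HOME back=0 fwd=1
After 7 (forward): cur=H back=1 fwd=0
After 8 (back): cur=HOME back=0 fwd=1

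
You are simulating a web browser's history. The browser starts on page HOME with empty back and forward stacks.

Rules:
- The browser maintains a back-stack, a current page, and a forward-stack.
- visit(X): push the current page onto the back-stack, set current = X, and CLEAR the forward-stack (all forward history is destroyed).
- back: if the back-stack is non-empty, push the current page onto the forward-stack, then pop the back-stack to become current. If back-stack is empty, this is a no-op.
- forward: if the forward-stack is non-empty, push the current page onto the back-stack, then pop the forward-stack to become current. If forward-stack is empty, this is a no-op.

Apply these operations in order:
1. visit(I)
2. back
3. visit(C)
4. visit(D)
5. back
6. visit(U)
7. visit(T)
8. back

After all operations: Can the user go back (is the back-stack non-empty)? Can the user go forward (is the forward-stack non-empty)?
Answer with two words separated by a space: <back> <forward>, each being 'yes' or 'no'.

After 1 (visit(I)): cur=I back=1 fwd=0
After 2 (back): cur=HOME back=0 fwd=1
After 3 (visit(C)): cur=C back=1 fwd=0
After 4 (visit(D)): cur=D back=2 fwd=0
After 5 (back): cur=C back=1 fwd=1
After 6 (visit(U)): cur=U back=2 fwd=0
After 7 (visit(T)): cur=T back=3 fwd=0
After 8 (back): cur=U back=2 fwd=1

Answer: yes yes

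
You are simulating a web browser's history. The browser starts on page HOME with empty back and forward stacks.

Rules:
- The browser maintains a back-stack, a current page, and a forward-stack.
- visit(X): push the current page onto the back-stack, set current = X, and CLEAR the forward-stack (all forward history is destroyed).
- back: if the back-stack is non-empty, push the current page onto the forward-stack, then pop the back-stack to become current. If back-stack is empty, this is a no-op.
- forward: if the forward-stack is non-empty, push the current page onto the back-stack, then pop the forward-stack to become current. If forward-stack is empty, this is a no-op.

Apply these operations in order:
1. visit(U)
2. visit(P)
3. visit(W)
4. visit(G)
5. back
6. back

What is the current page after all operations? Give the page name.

Answer: P

Derivation:
After 1 (visit(U)): cur=U back=1 fwd=0
After 2 (visit(P)): cur=P back=2 fwd=0
After 3 (visit(W)): cur=W back=3 fwd=0
After 4 (visit(G)): cur=G back=4 fwd=0
After 5 (back): cur=W back=3 fwd=1
After 6 (back): cur=P back=2 fwd=2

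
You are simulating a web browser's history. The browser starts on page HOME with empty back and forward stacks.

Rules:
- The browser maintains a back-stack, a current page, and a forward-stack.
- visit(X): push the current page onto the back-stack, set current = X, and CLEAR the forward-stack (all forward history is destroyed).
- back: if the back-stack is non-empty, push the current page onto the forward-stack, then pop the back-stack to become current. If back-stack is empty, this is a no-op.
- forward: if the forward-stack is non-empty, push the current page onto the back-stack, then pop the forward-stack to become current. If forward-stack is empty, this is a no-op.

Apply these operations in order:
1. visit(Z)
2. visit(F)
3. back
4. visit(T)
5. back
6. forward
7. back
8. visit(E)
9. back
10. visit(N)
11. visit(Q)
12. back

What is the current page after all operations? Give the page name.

After 1 (visit(Z)): cur=Z back=1 fwd=0
After 2 (visit(F)): cur=F back=2 fwd=0
After 3 (back): cur=Z back=1 fwd=1
After 4 (visit(T)): cur=T back=2 fwd=0
After 5 (back): cur=Z back=1 fwd=1
After 6 (forward): cur=T back=2 fwd=0
After 7 (back): cur=Z back=1 fwd=1
After 8 (visit(E)): cur=E back=2 fwd=0
After 9 (back): cur=Z back=1 fwd=1
After 10 (visit(N)): cur=N back=2 fwd=0
After 11 (visit(Q)): cur=Q back=3 fwd=0
After 12 (back): cur=N back=2 fwd=1

Answer: N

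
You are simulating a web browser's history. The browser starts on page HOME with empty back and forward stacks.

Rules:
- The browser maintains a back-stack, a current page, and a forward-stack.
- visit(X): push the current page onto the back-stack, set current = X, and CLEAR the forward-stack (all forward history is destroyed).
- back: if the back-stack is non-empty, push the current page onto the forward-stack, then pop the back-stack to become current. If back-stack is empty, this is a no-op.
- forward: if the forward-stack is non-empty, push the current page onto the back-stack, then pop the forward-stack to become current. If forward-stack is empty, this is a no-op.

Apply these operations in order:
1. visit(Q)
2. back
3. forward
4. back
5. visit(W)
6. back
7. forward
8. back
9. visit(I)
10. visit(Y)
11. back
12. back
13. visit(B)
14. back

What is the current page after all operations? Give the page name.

After 1 (visit(Q)): cur=Q back=1 fwd=0
After 2 (back): cur=HOME back=0 fwd=1
After 3 (forward): cur=Q back=1 fwd=0
After 4 (back): cur=HOME back=0 fwd=1
After 5 (visit(W)): cur=W back=1 fwd=0
After 6 (back): cur=HOME back=0 fwd=1
After 7 (forward): cur=W back=1 fwd=0
After 8 (back): cur=HOME back=0 fwd=1
After 9 (visit(I)): cur=I back=1 fwd=0
After 10 (visit(Y)): cur=Y back=2 fwd=0
After 11 (back): cur=I back=1 fwd=1
After 12 (back): cur=HOME back=0 fwd=2
After 13 (visit(B)): cur=B back=1 fwd=0
After 14 (back): cur=HOME back=0 fwd=1

Answer: HOME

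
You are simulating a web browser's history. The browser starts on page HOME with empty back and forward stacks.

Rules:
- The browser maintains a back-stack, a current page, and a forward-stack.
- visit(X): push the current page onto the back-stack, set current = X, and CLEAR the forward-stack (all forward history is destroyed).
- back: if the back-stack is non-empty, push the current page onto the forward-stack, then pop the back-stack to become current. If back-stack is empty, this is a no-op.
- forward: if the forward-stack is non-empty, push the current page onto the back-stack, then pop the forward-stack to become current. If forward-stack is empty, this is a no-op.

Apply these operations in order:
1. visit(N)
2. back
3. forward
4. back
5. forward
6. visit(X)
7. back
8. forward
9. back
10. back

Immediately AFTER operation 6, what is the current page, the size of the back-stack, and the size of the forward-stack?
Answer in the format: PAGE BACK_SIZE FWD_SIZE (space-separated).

After 1 (visit(N)): cur=N back=1 fwd=0
After 2 (back): cur=HOME back=0 fwd=1
After 3 (forward): cur=N back=1 fwd=0
After 4 (back): cur=HOME back=0 fwd=1
After 5 (forward): cur=N back=1 fwd=0
After 6 (visit(X)): cur=X back=2 fwd=0

X 2 0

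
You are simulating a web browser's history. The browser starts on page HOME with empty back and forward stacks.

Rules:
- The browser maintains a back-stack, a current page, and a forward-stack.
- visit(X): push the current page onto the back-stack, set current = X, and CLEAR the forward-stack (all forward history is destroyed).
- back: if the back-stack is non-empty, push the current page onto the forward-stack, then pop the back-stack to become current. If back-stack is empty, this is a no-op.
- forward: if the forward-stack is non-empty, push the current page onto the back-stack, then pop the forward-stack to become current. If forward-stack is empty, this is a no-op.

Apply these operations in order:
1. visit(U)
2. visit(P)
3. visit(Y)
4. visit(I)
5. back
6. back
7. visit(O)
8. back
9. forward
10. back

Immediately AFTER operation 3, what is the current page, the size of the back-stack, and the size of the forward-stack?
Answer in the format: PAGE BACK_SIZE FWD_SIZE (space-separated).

After 1 (visit(U)): cur=U back=1 fwd=0
After 2 (visit(P)): cur=P back=2 fwd=0
After 3 (visit(Y)): cur=Y back=3 fwd=0

Y 3 0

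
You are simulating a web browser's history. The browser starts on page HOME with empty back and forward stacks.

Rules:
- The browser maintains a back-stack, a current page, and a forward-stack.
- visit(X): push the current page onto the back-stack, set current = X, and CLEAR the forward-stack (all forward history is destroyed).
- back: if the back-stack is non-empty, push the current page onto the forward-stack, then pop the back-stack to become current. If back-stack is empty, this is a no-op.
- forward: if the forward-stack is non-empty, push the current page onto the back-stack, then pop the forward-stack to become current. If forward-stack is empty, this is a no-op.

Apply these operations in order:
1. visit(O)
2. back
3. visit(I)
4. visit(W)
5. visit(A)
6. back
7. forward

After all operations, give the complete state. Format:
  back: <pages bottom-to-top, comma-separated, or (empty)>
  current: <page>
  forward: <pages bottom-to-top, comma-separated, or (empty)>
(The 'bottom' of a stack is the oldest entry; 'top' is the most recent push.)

Answer: back: HOME,I,W
current: A
forward: (empty)

Derivation:
After 1 (visit(O)): cur=O back=1 fwd=0
After 2 (back): cur=HOME back=0 fwd=1
After 3 (visit(I)): cur=I back=1 fwd=0
After 4 (visit(W)): cur=W back=2 fwd=0
After 5 (visit(A)): cur=A back=3 fwd=0
After 6 (back): cur=W back=2 fwd=1
After 7 (forward): cur=A back=3 fwd=0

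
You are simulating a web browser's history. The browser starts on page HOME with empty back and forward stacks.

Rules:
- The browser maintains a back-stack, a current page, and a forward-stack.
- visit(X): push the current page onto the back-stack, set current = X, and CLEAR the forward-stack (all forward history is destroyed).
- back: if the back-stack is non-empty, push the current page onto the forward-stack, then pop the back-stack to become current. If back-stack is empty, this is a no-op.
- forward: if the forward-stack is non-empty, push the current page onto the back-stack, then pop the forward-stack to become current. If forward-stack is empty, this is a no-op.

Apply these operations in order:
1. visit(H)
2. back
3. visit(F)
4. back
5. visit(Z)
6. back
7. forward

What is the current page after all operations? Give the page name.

After 1 (visit(H)): cur=H back=1 fwd=0
After 2 (back): cur=HOME back=0 fwd=1
After 3 (visit(F)): cur=F back=1 fwd=0
After 4 (back): cur=HOME back=0 fwd=1
After 5 (visit(Z)): cur=Z back=1 fwd=0
After 6 (back): cur=HOME back=0 fwd=1
After 7 (forward): cur=Z back=1 fwd=0

Answer: Z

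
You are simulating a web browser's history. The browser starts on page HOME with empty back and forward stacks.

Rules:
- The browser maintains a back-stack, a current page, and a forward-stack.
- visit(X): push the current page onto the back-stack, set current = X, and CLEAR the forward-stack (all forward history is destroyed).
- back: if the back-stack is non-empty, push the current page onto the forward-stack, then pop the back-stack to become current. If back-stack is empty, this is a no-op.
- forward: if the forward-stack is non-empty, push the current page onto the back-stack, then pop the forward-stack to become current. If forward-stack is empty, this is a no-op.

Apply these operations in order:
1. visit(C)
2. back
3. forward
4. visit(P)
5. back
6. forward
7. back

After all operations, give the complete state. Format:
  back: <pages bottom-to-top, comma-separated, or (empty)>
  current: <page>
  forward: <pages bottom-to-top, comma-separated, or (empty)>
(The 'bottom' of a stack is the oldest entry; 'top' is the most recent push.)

After 1 (visit(C)): cur=C back=1 fwd=0
After 2 (back): cur=HOME back=0 fwd=1
After 3 (forward): cur=C back=1 fwd=0
After 4 (visit(P)): cur=P back=2 fwd=0
After 5 (back): cur=C back=1 fwd=1
After 6 (forward): cur=P back=2 fwd=0
After 7 (back): cur=C back=1 fwd=1

Answer: back: HOME
current: C
forward: P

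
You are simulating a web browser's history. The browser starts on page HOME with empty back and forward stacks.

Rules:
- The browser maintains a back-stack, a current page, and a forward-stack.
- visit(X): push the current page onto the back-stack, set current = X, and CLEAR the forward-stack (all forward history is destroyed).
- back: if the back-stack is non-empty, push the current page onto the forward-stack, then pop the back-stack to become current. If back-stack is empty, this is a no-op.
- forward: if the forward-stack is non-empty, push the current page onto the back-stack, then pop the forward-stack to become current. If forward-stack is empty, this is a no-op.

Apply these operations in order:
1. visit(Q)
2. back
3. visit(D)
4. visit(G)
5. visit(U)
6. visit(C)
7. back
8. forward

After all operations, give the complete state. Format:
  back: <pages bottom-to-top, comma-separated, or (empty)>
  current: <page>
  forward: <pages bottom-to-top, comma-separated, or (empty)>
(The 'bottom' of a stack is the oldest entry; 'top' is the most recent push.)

Answer: back: HOME,D,G,U
current: C
forward: (empty)

Derivation:
After 1 (visit(Q)): cur=Q back=1 fwd=0
After 2 (back): cur=HOME back=0 fwd=1
After 3 (visit(D)): cur=D back=1 fwd=0
After 4 (visit(G)): cur=G back=2 fwd=0
After 5 (visit(U)): cur=U back=3 fwd=0
After 6 (visit(C)): cur=C back=4 fwd=0
After 7 (back): cur=U back=3 fwd=1
After 8 (forward): cur=C back=4 fwd=0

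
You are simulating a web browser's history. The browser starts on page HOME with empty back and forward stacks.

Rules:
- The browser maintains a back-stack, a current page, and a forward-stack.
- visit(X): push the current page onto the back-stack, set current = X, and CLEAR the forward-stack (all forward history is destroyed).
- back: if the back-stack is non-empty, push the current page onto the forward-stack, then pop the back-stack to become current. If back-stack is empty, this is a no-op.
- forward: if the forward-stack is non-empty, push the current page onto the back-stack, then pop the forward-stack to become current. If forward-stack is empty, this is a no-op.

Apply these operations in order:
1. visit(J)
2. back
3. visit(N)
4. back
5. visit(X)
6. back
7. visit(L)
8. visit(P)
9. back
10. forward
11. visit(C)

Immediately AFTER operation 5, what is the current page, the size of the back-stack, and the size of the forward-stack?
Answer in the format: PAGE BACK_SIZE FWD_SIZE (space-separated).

After 1 (visit(J)): cur=J back=1 fwd=0
After 2 (back): cur=HOME back=0 fwd=1
After 3 (visit(N)): cur=N back=1 fwd=0
After 4 (back): cur=HOME back=0 fwd=1
After 5 (visit(X)): cur=X back=1 fwd=0

X 1 0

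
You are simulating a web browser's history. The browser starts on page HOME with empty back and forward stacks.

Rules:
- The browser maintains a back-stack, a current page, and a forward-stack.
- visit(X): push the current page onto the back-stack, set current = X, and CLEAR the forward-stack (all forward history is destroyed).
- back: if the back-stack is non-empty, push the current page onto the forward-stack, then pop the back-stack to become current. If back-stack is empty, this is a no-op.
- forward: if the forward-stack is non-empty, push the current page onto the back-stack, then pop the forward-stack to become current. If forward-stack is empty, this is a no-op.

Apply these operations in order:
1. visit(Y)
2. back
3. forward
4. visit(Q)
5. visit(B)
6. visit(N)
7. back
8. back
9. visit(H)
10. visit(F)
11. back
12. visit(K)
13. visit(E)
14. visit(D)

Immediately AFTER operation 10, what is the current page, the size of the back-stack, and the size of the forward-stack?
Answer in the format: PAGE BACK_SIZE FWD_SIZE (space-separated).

After 1 (visit(Y)): cur=Y back=1 fwd=0
After 2 (back): cur=HOME back=0 fwd=1
After 3 (forward): cur=Y back=1 fwd=0
After 4 (visit(Q)): cur=Q back=2 fwd=0
After 5 (visit(B)): cur=B back=3 fwd=0
After 6 (visit(N)): cur=N back=4 fwd=0
After 7 (back): cur=B back=3 fwd=1
After 8 (back): cur=Q back=2 fwd=2
After 9 (visit(H)): cur=H back=3 fwd=0
After 10 (visit(F)): cur=F back=4 fwd=0

F 4 0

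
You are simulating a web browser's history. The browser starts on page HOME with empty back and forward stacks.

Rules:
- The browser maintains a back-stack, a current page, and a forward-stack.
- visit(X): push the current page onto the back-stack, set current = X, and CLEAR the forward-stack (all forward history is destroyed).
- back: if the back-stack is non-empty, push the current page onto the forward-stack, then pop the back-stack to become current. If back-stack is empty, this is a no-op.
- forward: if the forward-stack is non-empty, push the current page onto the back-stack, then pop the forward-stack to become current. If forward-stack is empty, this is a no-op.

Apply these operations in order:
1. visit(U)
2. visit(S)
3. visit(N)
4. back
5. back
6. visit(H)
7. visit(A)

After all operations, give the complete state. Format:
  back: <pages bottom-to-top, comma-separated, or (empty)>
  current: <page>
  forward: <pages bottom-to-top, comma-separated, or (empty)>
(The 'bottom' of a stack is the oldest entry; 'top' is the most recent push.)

Answer: back: HOME,U,H
current: A
forward: (empty)

Derivation:
After 1 (visit(U)): cur=U back=1 fwd=0
After 2 (visit(S)): cur=S back=2 fwd=0
After 3 (visit(N)): cur=N back=3 fwd=0
After 4 (back): cur=S back=2 fwd=1
After 5 (back): cur=U back=1 fwd=2
After 6 (visit(H)): cur=H back=2 fwd=0
After 7 (visit(A)): cur=A back=3 fwd=0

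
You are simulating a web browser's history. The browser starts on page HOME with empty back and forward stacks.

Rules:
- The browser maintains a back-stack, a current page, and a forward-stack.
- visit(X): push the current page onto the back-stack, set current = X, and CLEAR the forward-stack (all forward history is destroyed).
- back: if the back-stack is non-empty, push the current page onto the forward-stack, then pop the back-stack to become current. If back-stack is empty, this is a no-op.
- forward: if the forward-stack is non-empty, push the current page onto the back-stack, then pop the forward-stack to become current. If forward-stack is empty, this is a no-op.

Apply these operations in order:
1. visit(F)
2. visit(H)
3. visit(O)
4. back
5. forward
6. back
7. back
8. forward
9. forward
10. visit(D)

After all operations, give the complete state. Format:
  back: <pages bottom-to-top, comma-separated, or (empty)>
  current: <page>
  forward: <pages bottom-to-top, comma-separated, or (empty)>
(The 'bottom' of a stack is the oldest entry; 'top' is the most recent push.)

After 1 (visit(F)): cur=F back=1 fwd=0
After 2 (visit(H)): cur=H back=2 fwd=0
After 3 (visit(O)): cur=O back=3 fwd=0
After 4 (back): cur=H back=2 fwd=1
After 5 (forward): cur=O back=3 fwd=0
After 6 (back): cur=H back=2 fwd=1
After 7 (back): cur=F back=1 fwd=2
After 8 (forward): cur=H back=2 fwd=1
After 9 (forward): cur=O back=3 fwd=0
After 10 (visit(D)): cur=D back=4 fwd=0

Answer: back: HOME,F,H,O
current: D
forward: (empty)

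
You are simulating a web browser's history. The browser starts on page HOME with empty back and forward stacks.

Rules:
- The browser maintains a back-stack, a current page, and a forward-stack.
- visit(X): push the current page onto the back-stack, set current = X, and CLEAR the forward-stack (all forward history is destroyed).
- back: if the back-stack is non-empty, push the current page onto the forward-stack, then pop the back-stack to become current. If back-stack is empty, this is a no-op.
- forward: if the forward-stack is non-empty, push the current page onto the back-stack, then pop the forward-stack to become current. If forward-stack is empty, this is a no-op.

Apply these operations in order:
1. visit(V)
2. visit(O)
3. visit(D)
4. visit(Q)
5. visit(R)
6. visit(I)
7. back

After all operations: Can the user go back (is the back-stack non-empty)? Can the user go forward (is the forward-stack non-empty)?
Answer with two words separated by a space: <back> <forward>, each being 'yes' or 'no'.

After 1 (visit(V)): cur=V back=1 fwd=0
After 2 (visit(O)): cur=O back=2 fwd=0
After 3 (visit(D)): cur=D back=3 fwd=0
After 4 (visit(Q)): cur=Q back=4 fwd=0
After 5 (visit(R)): cur=R back=5 fwd=0
After 6 (visit(I)): cur=I back=6 fwd=0
After 7 (back): cur=R back=5 fwd=1

Answer: yes yes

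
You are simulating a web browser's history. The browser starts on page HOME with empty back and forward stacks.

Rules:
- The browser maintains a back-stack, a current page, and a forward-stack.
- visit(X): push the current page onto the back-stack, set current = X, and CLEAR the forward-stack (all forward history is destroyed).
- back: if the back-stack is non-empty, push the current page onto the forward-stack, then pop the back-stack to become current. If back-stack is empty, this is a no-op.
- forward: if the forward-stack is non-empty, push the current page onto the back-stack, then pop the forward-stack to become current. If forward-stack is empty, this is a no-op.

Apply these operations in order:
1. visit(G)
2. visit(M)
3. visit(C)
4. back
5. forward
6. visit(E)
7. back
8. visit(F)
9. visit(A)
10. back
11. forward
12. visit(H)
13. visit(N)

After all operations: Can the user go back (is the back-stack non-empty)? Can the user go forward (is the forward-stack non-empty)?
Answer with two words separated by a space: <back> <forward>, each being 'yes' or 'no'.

After 1 (visit(G)): cur=G back=1 fwd=0
After 2 (visit(M)): cur=M back=2 fwd=0
After 3 (visit(C)): cur=C back=3 fwd=0
After 4 (back): cur=M back=2 fwd=1
After 5 (forward): cur=C back=3 fwd=0
After 6 (visit(E)): cur=E back=4 fwd=0
After 7 (back): cur=C back=3 fwd=1
After 8 (visit(F)): cur=F back=4 fwd=0
After 9 (visit(A)): cur=A back=5 fwd=0
After 10 (back): cur=F back=4 fwd=1
After 11 (forward): cur=A back=5 fwd=0
After 12 (visit(H)): cur=H back=6 fwd=0
After 13 (visit(N)): cur=N back=7 fwd=0

Answer: yes no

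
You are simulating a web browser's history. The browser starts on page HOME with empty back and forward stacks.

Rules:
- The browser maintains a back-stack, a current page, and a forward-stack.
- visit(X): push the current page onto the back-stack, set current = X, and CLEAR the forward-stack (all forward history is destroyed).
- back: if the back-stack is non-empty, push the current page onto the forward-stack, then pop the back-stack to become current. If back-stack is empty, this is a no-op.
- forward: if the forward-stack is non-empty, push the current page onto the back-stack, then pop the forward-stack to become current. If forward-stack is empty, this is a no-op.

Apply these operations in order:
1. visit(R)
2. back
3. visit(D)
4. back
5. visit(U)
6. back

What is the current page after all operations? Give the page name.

After 1 (visit(R)): cur=R back=1 fwd=0
After 2 (back): cur=HOME back=0 fwd=1
After 3 (visit(D)): cur=D back=1 fwd=0
After 4 (back): cur=HOME back=0 fwd=1
After 5 (visit(U)): cur=U back=1 fwd=0
After 6 (back): cur=HOME back=0 fwd=1

Answer: HOME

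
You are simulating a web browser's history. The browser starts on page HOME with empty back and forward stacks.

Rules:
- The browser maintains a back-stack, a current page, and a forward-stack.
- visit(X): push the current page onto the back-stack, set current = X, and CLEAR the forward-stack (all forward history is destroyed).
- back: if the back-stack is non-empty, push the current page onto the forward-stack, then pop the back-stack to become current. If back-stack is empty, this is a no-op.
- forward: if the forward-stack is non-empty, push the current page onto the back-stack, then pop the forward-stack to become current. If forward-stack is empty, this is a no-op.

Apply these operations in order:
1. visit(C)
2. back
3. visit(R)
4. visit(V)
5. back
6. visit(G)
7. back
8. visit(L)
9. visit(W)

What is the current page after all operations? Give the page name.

After 1 (visit(C)): cur=C back=1 fwd=0
After 2 (back): cur=HOME back=0 fwd=1
After 3 (visit(R)): cur=R back=1 fwd=0
After 4 (visit(V)): cur=V back=2 fwd=0
After 5 (back): cur=R back=1 fwd=1
After 6 (visit(G)): cur=G back=2 fwd=0
After 7 (back): cur=R back=1 fwd=1
After 8 (visit(L)): cur=L back=2 fwd=0
After 9 (visit(W)): cur=W back=3 fwd=0

Answer: W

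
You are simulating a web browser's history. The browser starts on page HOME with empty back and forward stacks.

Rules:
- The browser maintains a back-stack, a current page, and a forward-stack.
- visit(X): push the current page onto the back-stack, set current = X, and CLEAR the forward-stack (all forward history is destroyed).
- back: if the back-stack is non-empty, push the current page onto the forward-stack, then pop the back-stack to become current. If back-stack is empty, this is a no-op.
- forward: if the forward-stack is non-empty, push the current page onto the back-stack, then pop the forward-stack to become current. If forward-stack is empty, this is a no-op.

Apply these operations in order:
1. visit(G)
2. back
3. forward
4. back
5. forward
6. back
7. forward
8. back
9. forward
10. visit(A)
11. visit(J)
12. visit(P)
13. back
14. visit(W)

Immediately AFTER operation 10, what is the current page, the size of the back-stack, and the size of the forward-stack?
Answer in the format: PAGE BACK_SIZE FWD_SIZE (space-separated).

After 1 (visit(G)): cur=G back=1 fwd=0
After 2 (back): cur=HOME back=0 fwd=1
After 3 (forward): cur=G back=1 fwd=0
After 4 (back): cur=HOME back=0 fwd=1
After 5 (forward): cur=G back=1 fwd=0
After 6 (back): cur=HOME back=0 fwd=1
After 7 (forward): cur=G back=1 fwd=0
After 8 (back): cur=HOME back=0 fwd=1
After 9 (forward): cur=G back=1 fwd=0
After 10 (visit(A)): cur=A back=2 fwd=0

A 2 0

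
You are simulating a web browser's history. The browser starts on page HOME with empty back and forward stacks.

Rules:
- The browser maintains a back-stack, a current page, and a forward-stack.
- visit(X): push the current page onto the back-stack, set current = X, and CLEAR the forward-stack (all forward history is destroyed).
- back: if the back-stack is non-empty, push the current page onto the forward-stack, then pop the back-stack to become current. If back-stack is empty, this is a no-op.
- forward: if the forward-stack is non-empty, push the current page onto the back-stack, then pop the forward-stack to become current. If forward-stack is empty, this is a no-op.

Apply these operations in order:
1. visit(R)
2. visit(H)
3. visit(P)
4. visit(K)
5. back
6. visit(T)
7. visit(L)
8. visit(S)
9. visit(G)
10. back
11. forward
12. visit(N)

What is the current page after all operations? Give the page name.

After 1 (visit(R)): cur=R back=1 fwd=0
After 2 (visit(H)): cur=H back=2 fwd=0
After 3 (visit(P)): cur=P back=3 fwd=0
After 4 (visit(K)): cur=K back=4 fwd=0
After 5 (back): cur=P back=3 fwd=1
After 6 (visit(T)): cur=T back=4 fwd=0
After 7 (visit(L)): cur=L back=5 fwd=0
After 8 (visit(S)): cur=S back=6 fwd=0
After 9 (visit(G)): cur=G back=7 fwd=0
After 10 (back): cur=S back=6 fwd=1
After 11 (forward): cur=G back=7 fwd=0
After 12 (visit(N)): cur=N back=8 fwd=0

Answer: N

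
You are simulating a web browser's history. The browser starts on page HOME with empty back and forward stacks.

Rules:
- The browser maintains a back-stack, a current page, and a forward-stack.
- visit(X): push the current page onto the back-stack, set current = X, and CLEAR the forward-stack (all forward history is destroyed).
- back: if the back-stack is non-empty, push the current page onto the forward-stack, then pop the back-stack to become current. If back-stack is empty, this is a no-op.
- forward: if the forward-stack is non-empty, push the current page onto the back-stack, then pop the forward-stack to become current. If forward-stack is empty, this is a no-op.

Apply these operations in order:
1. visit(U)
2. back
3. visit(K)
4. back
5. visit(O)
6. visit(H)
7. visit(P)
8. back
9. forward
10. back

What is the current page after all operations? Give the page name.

Answer: H

Derivation:
After 1 (visit(U)): cur=U back=1 fwd=0
After 2 (back): cur=HOME back=0 fwd=1
After 3 (visit(K)): cur=K back=1 fwd=0
After 4 (back): cur=HOME back=0 fwd=1
After 5 (visit(O)): cur=O back=1 fwd=0
After 6 (visit(H)): cur=H back=2 fwd=0
After 7 (visit(P)): cur=P back=3 fwd=0
After 8 (back): cur=H back=2 fwd=1
After 9 (forward): cur=P back=3 fwd=0
After 10 (back): cur=H back=2 fwd=1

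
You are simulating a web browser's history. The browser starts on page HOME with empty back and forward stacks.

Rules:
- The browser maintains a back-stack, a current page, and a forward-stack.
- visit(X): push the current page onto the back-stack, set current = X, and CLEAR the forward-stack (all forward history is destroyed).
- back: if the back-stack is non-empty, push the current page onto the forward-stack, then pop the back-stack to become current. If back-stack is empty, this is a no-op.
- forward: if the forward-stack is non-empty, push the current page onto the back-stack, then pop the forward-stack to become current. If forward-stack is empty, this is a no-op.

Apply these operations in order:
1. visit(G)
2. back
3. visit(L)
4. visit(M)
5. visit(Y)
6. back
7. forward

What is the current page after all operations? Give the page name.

Answer: Y

Derivation:
After 1 (visit(G)): cur=G back=1 fwd=0
After 2 (back): cur=HOME back=0 fwd=1
After 3 (visit(L)): cur=L back=1 fwd=0
After 4 (visit(M)): cur=M back=2 fwd=0
After 5 (visit(Y)): cur=Y back=3 fwd=0
After 6 (back): cur=M back=2 fwd=1
After 7 (forward): cur=Y back=3 fwd=0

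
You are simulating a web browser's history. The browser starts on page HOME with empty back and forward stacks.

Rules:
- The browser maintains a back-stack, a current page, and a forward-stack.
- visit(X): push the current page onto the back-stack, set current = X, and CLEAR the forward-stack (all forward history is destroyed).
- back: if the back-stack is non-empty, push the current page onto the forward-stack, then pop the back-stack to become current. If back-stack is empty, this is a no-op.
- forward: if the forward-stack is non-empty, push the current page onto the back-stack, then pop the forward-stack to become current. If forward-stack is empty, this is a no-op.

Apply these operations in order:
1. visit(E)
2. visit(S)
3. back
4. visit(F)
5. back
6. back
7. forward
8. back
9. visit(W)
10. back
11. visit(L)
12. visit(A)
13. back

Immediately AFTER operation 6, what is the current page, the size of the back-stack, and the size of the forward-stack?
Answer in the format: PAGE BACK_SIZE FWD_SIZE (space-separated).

After 1 (visit(E)): cur=E back=1 fwd=0
After 2 (visit(S)): cur=S back=2 fwd=0
After 3 (back): cur=E back=1 fwd=1
After 4 (visit(F)): cur=F back=2 fwd=0
After 5 (back): cur=E back=1 fwd=1
After 6 (back): cur=HOME back=0 fwd=2

HOME 0 2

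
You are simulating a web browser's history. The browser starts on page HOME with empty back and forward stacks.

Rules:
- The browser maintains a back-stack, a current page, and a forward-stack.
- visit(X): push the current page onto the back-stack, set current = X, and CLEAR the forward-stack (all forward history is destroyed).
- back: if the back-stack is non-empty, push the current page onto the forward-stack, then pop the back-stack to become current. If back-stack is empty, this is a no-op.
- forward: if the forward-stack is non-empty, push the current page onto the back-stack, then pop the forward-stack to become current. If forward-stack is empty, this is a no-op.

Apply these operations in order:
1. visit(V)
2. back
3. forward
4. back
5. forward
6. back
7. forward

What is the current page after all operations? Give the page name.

Answer: V

Derivation:
After 1 (visit(V)): cur=V back=1 fwd=0
After 2 (back): cur=HOME back=0 fwd=1
After 3 (forward): cur=V back=1 fwd=0
After 4 (back): cur=HOME back=0 fwd=1
After 5 (forward): cur=V back=1 fwd=0
After 6 (back): cur=HOME back=0 fwd=1
After 7 (forward): cur=V back=1 fwd=0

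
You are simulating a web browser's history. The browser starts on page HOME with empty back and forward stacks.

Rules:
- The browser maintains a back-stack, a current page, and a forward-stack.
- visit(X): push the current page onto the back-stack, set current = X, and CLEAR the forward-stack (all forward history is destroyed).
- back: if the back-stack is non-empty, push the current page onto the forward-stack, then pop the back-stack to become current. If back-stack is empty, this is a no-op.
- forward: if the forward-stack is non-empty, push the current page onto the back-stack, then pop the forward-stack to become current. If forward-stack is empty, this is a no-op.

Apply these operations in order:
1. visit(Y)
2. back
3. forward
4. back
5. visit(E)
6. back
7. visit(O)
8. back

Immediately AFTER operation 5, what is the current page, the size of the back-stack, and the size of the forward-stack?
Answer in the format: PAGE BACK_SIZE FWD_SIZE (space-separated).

After 1 (visit(Y)): cur=Y back=1 fwd=0
After 2 (back): cur=HOME back=0 fwd=1
After 3 (forward): cur=Y back=1 fwd=0
After 4 (back): cur=HOME back=0 fwd=1
After 5 (visit(E)): cur=E back=1 fwd=0

E 1 0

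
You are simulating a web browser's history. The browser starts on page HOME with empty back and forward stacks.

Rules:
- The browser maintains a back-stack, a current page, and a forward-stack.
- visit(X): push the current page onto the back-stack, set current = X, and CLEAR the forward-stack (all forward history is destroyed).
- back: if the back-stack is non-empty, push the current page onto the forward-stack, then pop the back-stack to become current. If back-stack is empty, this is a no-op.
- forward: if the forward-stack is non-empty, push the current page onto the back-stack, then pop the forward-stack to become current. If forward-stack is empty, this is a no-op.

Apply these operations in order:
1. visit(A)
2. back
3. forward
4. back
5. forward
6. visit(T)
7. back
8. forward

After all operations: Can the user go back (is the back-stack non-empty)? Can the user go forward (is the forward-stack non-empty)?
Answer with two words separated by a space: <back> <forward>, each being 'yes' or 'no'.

After 1 (visit(A)): cur=A back=1 fwd=0
After 2 (back): cur=HOME back=0 fwd=1
After 3 (forward): cur=A back=1 fwd=0
After 4 (back): cur=HOME back=0 fwd=1
After 5 (forward): cur=A back=1 fwd=0
After 6 (visit(T)): cur=T back=2 fwd=0
After 7 (back): cur=A back=1 fwd=1
After 8 (forward): cur=T back=2 fwd=0

Answer: yes no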